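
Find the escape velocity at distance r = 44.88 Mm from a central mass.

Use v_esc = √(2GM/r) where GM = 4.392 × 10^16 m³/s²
r = 44.88 Mm = 4.488 × 10^7 m
GM = 4.392 × 10^16 m³/s²
2GM/r = 2 × (4.392 × 10^16) / (4.488 × 10^7) = 1.95722 × 10^9 m²/s²
v_esc = √(2GM/r) = 44240.5 m/s ≈ 44.24 km/s

Final answer: 44.24 km/s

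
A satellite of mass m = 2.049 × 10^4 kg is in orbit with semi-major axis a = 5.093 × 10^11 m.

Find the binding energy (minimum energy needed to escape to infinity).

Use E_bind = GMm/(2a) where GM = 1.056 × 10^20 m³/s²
a = 5.093 × 10^11 m
GM = 1.056 × 10^20 m³/s²
m = 2.049 × 10^4 kg
GMm = 1.056 × 10^20 × 20490 = 2.16374 × 10^24 m³·kg/s²
2a = 1.0186 × 10^12 m
E_bind = GMm/(2a) = 2.12423 × 10^12 J ≈ 2.124 TJ

Final answer: 2.124 TJ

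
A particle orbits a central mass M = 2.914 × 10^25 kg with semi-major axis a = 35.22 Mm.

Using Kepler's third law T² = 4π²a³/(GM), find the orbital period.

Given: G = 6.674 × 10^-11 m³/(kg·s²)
M = 2.914 × 10^25 kg
GM = G × M = 6.674 × 10^-11 × 2.914 × 10^25 = 1.9448 × 10^15 m³/s²
a = 35.22 Mm = 3.522 × 10^7 m
a³ = 4.36886 × 10^22 m³
T = 2π √(a³/GM) = 2π √((4.36886 × 10^22) / (1.9448 × 10^15)) = 2π × 4739.65 s
T = 29780.1 s ≈ 8.272 hours

Final answer: 8.272 hours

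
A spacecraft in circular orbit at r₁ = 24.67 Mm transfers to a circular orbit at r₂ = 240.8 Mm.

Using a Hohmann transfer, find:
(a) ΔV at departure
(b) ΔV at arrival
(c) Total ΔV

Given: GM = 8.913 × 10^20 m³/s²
r₁ = 24.67 Mm = 2.467 × 10^7 m
r₂ = 240.8 Mm = 2.408 × 10^8 m
GM = 8.913 × 10^20 m³/s²
Transfer ellipse: a_t = (r₁ + r₂)/2 = 1.32735 × 10^8 m
Circular speed at r₁: v₁ = √(GM/r₁) = 6.01073 × 10^6 m/s
Transfer speed at r₁ (periapsis): v₁ₜ = √(GM(2/r₁ − 1/a_t)) = 8.09586 × 10^6 m/s
(a) ΔV₁ = v₁ₜ − v₁ = 2.08513 × 10^6 m/s ≈ 2085 km/s
Circular speed at r₂: v₂ = √(GM/r₂) = 1.92391 × 10^6 m/s
Transfer speed at r₂ (apoapsis): v₂ₜ = √(GM(2/r₂ − 1/a_t)) = 829422 m/s
(b) ΔV₂ = v₂ − v₂ₜ = 1.09448 × 10^6 m/s ≈ 1094 km/s
(c) ΔV_total = ΔV₁ + ΔV₂ = 3.17961 × 10^6 m/s ≈ 3180 km/s

Final answer:
(a) ΔV₁ = 2085 km/s
(b) ΔV₂ = 1094 km/s
(c) ΔV_total = 3180 km/s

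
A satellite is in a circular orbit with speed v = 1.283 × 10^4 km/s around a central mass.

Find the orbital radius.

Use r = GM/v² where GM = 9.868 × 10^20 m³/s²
v = 1.283 × 10^4 km/s = 1.283 × 10^7 m/s
GM = 9.868 × 10^20 m³/s²
v² = 1.64609 × 10^14 m²/s²
r = GM/v² = (9.868 × 10^20) / (1.64609 × 10^14) = 5.99482 × 10^6 m ≈ 5.995 × 10^6 m

Final answer: 5.995 × 10^6 m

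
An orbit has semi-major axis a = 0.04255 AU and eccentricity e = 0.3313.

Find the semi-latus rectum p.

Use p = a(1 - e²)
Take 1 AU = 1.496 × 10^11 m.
a = 0.04255 AU = 6.36548 × 10^9 m
e = 0.3313,  e² = 0.10976,  1 − e² = 0.89024
p = a(1 − e²) = 6.36548 × 10^9 m × 0.89024 = 5.66681 × 10^9 m ≈ 0.03788 AU

Final answer: p = 0.03788 AU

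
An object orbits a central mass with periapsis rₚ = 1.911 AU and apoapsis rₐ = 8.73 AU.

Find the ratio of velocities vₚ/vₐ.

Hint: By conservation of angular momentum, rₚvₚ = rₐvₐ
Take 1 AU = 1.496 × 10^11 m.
rₚ = 1.911 AU = 2.85886 × 10^11 m
rₐ = 8.73 AU = 1.30601 × 10^12 m
rₚvₚ = rₐvₐ  ⇒  vₚ/vₐ = rₐ/rₚ
vₚ/vₐ = (1.30601 × 10^12) / (2.85886 × 10^11) = 4.56829

Final answer: vₚ/vₐ = 4.568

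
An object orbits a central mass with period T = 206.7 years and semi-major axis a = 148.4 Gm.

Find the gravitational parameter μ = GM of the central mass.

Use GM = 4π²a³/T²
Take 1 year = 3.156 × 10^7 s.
T = 206.7 years = 6.52345 × 10^9 s
a = 148.4 Gm = 1.484 × 10^11 m
a³ = 3.26815 × 10^33 m³
T² = 4.25554 × 10^19 s²
GM = 4π² × (3.26815 × 10^33) / (4.25554 × 10^19) = 3.03184 × 10^15 m³/s²
GM ≈ 3.032 × 10^15 m³/s²

Final answer: GM = 3.032 × 10^15 m³/s²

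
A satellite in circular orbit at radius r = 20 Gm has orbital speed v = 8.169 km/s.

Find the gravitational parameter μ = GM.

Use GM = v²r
r = 20 Gm = 2 × 10^10 m
v = 8.169 km/s = 8169 m/s
v² = 6.67326 × 10^7 m²/s²
GM = v²r = 6.67326 × 10^7 × 2 × 10^10 = 1.33465 × 10^18 m³/s²
GM ≈ 1.335 × 10^18 m³/s²

Final answer: GM = 1.335 × 10^18 m³/s²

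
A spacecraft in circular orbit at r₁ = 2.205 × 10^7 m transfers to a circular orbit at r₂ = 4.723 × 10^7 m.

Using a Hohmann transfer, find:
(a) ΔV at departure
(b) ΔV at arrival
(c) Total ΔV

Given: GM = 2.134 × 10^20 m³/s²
r₁ = 2.205 × 10^7 m
r₂ = 4.723 × 10^7 m
GM = 2.134 × 10^20 m³/s²
Transfer ellipse: a_t = (r₁ + r₂)/2 = 3.464 × 10^7 m
Circular speed at r₁: v₁ = √(GM/r₁) = 3.11095 × 10^6 m/s
Transfer speed at r₁ (periapsis): v₁ₜ = √(GM(2/r₁ − 1/a_t)) = 3.63256 × 10^6 m/s
(a) ΔV₁ = v₁ₜ − v₁ = 521612 m/s ≈ 521.6 km/s
Circular speed at r₂: v₂ = √(GM/r₂) = 2.12563 × 10^6 m/s
Transfer speed at r₂ (apoapsis): v₂ₜ = √(GM(2/r₂ − 1/a_t)) = 1.69591 × 10^6 m/s
(b) ΔV₂ = v₂ − v₂ₜ = 429720 m/s ≈ 429.7 km/s
(c) ΔV_total = ΔV₁ + ΔV₂ = 951332 m/s ≈ 951.3 km/s

Final answer:
(a) ΔV₁ = 521.6 km/s
(b) ΔV₂ = 429.7 km/s
(c) ΔV_total = 951.3 km/s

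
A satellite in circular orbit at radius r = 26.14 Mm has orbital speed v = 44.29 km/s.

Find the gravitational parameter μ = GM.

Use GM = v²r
r = 26.14 Mm = 2.614 × 10^7 m
v = 44.29 km/s = 44290 m/s
v² = 1.9616 × 10^9 m²/s²
GM = v²r = 1.9616 × 10^9 × 2.614 × 10^7 = 5.12763 × 10^16 m³/s²
GM ≈ 5.128 × 10^16 m³/s²

Final answer: GM = 5.128 × 10^16 m³/s²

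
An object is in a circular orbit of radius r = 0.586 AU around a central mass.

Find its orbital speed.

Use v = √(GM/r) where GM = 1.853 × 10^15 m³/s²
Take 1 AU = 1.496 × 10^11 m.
r = 0.586 AU = 8.76656 × 10^10 m
GM = 1.853 × 10^15 m³/s²
GM/r = (1.853 × 10^15) / (8.76656 × 10^10) = 21137.1 m²/s²
v = √(GM/r) = 145.386 m/s ≈ 145.4 m/s

Final answer: 145.4 m/s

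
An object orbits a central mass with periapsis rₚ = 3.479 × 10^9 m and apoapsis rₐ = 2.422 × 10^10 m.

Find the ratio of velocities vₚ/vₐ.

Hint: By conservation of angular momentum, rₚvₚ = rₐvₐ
rₚ = 3.479 × 10^9 m
rₐ = 2.422 × 10^10 m
rₚvₚ = rₐvₐ  ⇒  vₚ/vₐ = rₐ/rₚ
vₚ/vₐ = (2.422 × 10^10) / (3.479 × 10^9) = 6.96177

Final answer: vₚ/vₐ = 6.962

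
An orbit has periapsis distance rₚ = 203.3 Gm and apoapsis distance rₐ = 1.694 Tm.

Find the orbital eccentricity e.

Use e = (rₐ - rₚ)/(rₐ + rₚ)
rₚ = 203.3 Gm = 2.033 × 10^11 m
rₐ = 1.694 Tm = 1.694 × 10^12 m
rₐ − rₚ = 1.4907 × 10^12 m
rₐ + rₚ = 1.8973 × 10^12 m
e = (rₐ − rₚ)/(rₐ + rₚ) = 0.785695

Final answer: e = 0.7857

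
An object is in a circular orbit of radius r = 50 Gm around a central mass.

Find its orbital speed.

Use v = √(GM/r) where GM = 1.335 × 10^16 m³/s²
r = 50 Gm = 5 × 10^10 m
GM = 1.335 × 10^16 m³/s²
GM/r = (1.335 × 10^16) / (5 × 10^10) = 267000 m²/s²
v = √(GM/r) = 516.72 m/s ≈ 516.7 m/s

Final answer: 516.7 m/s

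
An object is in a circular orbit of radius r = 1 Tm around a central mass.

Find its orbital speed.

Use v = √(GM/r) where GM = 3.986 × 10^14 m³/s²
r = 1 Tm = 1 × 10^12 m
GM = 3.986 × 10^14 m³/s²
GM/r = (3.986 × 10^14) / (1 × 10^12) = 398.6 m²/s²
v = √(GM/r) = 19.965 m/s ≈ 19.96 m/s

Final answer: 19.96 m/s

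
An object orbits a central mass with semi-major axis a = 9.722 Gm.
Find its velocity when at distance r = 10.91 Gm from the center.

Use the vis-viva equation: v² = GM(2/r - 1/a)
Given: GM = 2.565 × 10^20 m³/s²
a = 9.722 Gm = 9.722 × 10^9 m
r = 10.91 Gm = 1.091 × 10^10 m
GM = 2.565 × 10^20 m³/s²
2/r − 1/a = 1.83318 × 10^-10 − 1.02859 × 10^-10 = 8.04586 × 10^-11 m⁻¹
v² = GM (2/r − 1/a) = 2.06376 × 10^10 m²/s²
v = 143658 m/s ≈ 143.7 km/s

Final answer: 143.7 km/s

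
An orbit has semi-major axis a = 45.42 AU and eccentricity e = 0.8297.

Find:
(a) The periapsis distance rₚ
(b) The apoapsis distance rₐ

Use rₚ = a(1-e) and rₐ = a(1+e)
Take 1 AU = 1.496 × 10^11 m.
a = 45.42 AU = 6.79483 × 10^12 m
e = 0.8297:  1 − e = 0.1703,  1 + e = 1.8297
(a) rₚ = a(1 − e) = 6.79483 × 10^12 m × 0.1703 = 1.15716 × 10^12 m ≈ 7.735 AU
(b) rₐ = a(1 + e) = 6.79483 × 10^12 m × 1.8297 = 1.24325 × 10^13 m ≈ 83.1 AU

Final answer:
(a) rₚ = 7.735 AU
(b) rₐ = 83.1 AU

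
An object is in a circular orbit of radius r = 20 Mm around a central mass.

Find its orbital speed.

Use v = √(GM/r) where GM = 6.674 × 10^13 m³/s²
r = 20 Mm = 2 × 10^7 m
GM = 6.674 × 10^13 m³/s²
GM/r = (6.674 × 10^13) / (2 × 10^7) = 3.337 × 10^6 m²/s²
v = √(GM/r) = 1826.75 m/s ≈ 1.827 km/s

Final answer: 1.827 km/s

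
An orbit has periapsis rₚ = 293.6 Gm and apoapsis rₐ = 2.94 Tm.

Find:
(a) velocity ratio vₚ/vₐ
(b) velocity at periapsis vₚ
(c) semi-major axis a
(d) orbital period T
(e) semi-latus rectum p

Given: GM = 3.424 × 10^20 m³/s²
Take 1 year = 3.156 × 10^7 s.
rₚ = 293.6 Gm = 2.936 × 10^11 m
rₐ = 2.94 Tm = 2.94 × 10^12 m
GM = 3.424 × 10^20 m³/s²
a = (rₚ + rₐ)/2 = 1.6168 × 10^12 m
e = (rₐ − rₚ)/(rₐ + rₚ) = (2.6464 × 10^12) / (3.2336 × 10^12) = 0.818407
(a) vₚ/vₐ = rₐ/rₚ (angular momentum) = (2.94 × 10^12) / (2.936 × 10^11) = 10.0136 ≈ 10.01
(b) vₚ² = GM (2/rₚ − 1/a) = 3.424 × 10^20 × (6.81199 × 10^-12 − 6.18506 × 10^-13) = 2.12065 × 10^9 m²/s²;  vₚ = 46050.5 m/s ≈ 46.05 km/s
(c) a = 1.6168 × 10^12 m ≈ 1.617 Tm
(d) a³ = 4.22638 × 10^36 m³;  T = 2π √(a³/GM) = 2π × 1.11101 × 10^8 s = 6.98068 × 10^8 s ≈ 22.12 years
(e) 1 − e² = 0.33021;  p = a(1 − e²) = 1.6168 × 10^12 × 0.33021 = 5.33884 × 10^11 m ≈ 533.9 Gm

Final answer:
(a) velocity ratio vₚ/vₐ = 10.01
(b) velocity at periapsis vₚ = 46.05 km/s
(c) semi-major axis a = 1.617 Tm
(d) orbital period T = 22.12 years
(e) semi-latus rectum p = 533.9 Gm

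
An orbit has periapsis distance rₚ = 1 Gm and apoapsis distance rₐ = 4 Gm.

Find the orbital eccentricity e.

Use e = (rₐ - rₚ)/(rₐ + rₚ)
rₚ = 1 Gm = 1 × 10^9 m
rₐ = 4 Gm = 4 × 10^9 m
rₐ − rₚ = 3 × 10^9 m
rₐ + rₚ = 5 × 10^9 m
e = (rₐ − rₚ)/(rₐ + rₚ) = 0.6

Final answer: e = 0.6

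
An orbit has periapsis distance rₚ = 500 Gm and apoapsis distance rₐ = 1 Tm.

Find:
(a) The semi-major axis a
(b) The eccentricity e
rₚ = 500 Gm = 5 × 10^11 m
rₐ = 1 Tm = 1 × 10^12 m
(a) a = (rₚ + rₐ)/2 = 7.5 × 10^11 m ≈ 750 Gm
(b) e = (rₐ − rₚ)/(rₐ + rₚ) = (5 × 10^11) / (1.5 × 10^12) = 0.333333

Final answer:
(a) a = 750 Gm
(b) e = 0.3333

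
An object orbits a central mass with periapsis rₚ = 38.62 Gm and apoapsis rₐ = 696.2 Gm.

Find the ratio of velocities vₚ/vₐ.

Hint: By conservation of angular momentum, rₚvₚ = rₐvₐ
rₚ = 38.62 Gm = 3.862 × 10^10 m
rₐ = 696.2 Gm = 6.962 × 10^11 m
rₚvₚ = rₐvₐ  ⇒  vₚ/vₐ = rₐ/rₚ
vₚ/vₐ = (6.962 × 10^11) / (3.862 × 10^10) = 18.0269

Final answer: vₚ/vₐ = 18.03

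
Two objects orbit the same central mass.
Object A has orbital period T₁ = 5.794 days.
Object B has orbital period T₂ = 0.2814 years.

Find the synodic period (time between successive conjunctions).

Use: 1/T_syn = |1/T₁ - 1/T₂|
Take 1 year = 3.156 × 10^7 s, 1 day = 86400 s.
T₁ = 5.794 days = 500602 s
T₂ = 0.2814 years = 8.88098 × 10^6 s
1/T₁ = 1.9976 × 10^-6 s⁻¹
1/T₂ = 1.126 × 10^-7 s⁻¹
|1/T₁ − 1/T₂| = 1.885 × 10^-6 s⁻¹
T_syn = 1 / |1/T₁ − 1/T₂| = 530505 s ≈ 6.14 days

Final answer: T_syn = 6.14 days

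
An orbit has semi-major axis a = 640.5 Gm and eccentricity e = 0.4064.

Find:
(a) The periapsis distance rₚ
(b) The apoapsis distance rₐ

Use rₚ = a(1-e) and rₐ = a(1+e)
a = 640.5 Gm = 6.405 × 10^11 m
e = 0.4064:  1 − e = 0.5936,  1 + e = 1.4064
(a) rₚ = a(1 − e) = 6.405 × 10^11 m × 0.5936 = 3.80201 × 10^11 m ≈ 380.2 Gm
(b) rₐ = a(1 + e) = 6.405 × 10^11 m × 1.4064 = 9.00799 × 10^11 m ≈ 900.8 Gm

Final answer:
(a) rₚ = 380.2 Gm
(b) rₐ = 900.8 Gm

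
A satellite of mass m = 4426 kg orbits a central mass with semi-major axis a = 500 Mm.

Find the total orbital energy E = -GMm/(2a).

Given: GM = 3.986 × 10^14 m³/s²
a = 500 Mm = 5 × 10^8 m
GM = 3.986 × 10^14 m³/s²
2a = 1 × 10^9 m
GMm = 3.986 × 10^14 × 4426 = 1.7642 × 10^18 m³·kg/s²
E = −GMm/(2a) = -1.7642 × 10^9 J ≈ -1.764 GJ

Final answer: -1.764 GJ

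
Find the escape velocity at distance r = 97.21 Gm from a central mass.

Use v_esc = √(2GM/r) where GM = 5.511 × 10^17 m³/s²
r = 97.21 Gm = 9.721 × 10^10 m
GM = 5.511 × 10^17 m³/s²
2GM/r = 2 × (5.511 × 10^17) / (9.721 × 10^10) = 1.13383 × 10^7 m²/s²
v_esc = √(2GM/r) = 3367.25 m/s ≈ 3.367 km/s

Final answer: 3.367 km/s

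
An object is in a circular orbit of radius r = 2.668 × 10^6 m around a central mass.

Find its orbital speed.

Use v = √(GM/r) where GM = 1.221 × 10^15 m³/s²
r = 2.668 × 10^6 m
GM = 1.221 × 10^15 m³/s²
GM/r = (1.221 × 10^15) / (2.668 × 10^6) = 4.57646 × 10^8 m²/s²
v = √(GM/r) = 21392.7 m/s ≈ 21.39 km/s

Final answer: 21.39 km/s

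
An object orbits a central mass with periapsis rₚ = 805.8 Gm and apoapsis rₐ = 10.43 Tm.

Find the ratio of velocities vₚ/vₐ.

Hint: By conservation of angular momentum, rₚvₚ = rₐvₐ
rₚ = 805.8 Gm = 8.058 × 10^11 m
rₐ = 10.43 Tm = 1.043 × 10^13 m
rₚvₚ = rₐvₐ  ⇒  vₚ/vₐ = rₐ/rₚ
vₚ/vₐ = (1.043 × 10^13) / (8.058 × 10^11) = 12.9437

Final answer: vₚ/vₐ = 12.94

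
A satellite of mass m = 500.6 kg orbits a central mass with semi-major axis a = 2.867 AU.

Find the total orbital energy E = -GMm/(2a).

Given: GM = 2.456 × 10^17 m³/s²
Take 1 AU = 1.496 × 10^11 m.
a = 2.867 AU = 4.28903 × 10^11 m
GM = 2.456 × 10^17 m³/s²
2a = 8.57806 × 10^11 m
GMm = 2.456 × 10^17 × 500.6 = 1.22947 × 10^20 m³·kg/s²
E = −GMm/(2a) = -1.43328 × 10^8 J ≈ -143.3 MJ

Final answer: -143.3 MJ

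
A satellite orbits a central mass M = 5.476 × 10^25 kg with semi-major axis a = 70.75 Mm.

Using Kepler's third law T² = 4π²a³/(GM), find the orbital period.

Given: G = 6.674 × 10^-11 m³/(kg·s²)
M = 5.476 × 10^25 kg
GM = G × M = 6.674 × 10^-11 × 5.476 × 10^25 = 3.65468 × 10^15 m³/s²
a = 70.75 Mm = 7.075 × 10^7 m
a³ = 3.54144 × 10^23 m³
T = 2π √(a³/GM) = 2π √((3.54144 × 10^23) / (3.65468 × 10^15)) = 2π × 9843.85 s
T = 61850.7 s ≈ 17.18 hours

Final answer: 17.18 hours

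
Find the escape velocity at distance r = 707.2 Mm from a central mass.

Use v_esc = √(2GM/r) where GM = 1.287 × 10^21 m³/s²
r = 707.2 Mm = 7.072 × 10^8 m
GM = 1.287 × 10^21 m³/s²
2GM/r = 2 × (1.287 × 10^21) / (7.072 × 10^8) = 3.63971 × 10^12 m²/s²
v_esc = √(2GM/r) = 1.9078 × 10^6 m/s ≈ 1908 km/s

Final answer: 1908 km/s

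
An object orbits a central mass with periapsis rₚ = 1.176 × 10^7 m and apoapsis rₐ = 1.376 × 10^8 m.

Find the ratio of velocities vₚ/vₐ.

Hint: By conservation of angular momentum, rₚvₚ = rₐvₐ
rₚ = 1.176 × 10^7 m
rₐ = 1.376 × 10^8 m
rₚvₚ = rₐvₐ  ⇒  vₚ/vₐ = rₐ/rₚ
vₚ/vₐ = (1.376 × 10^8) / (1.176 × 10^7) = 11.7007

Final answer: vₚ/vₐ = 11.7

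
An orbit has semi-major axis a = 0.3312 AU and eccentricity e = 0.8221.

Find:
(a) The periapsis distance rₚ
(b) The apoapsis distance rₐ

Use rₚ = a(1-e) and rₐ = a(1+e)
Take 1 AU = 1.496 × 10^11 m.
a = 0.3312 AU = 4.95475 × 10^10 m
e = 0.8221:  1 − e = 0.1779,  1 + e = 1.8221
(a) rₚ = a(1 − e) = 4.95475 × 10^10 m × 0.1779 = 8.8145 × 10^9 m ≈ 0.05892 AU
(b) rₐ = a(1 + e) = 4.95475 × 10^10 m × 1.8221 = 9.02805 × 10^10 m ≈ 0.6035 AU

Final answer:
(a) rₚ = 0.05892 AU
(b) rₐ = 0.6035 AU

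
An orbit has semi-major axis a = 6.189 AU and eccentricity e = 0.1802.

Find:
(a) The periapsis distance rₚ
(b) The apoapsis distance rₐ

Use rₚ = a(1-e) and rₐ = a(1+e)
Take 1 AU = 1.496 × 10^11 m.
a = 6.189 AU = 9.25874 × 10^11 m
e = 0.1802:  1 − e = 0.8198,  1 + e = 1.1802
(a) rₚ = a(1 − e) = 9.25874 × 10^11 m × 0.8198 = 7.59032 × 10^11 m ≈ 5.074 AU
(b) rₐ = a(1 + e) = 9.25874 × 10^11 m × 1.1802 = 1.09272 × 10^12 m ≈ 7.304 AU

Final answer:
(a) rₚ = 5.074 AU
(b) rₐ = 7.304 AU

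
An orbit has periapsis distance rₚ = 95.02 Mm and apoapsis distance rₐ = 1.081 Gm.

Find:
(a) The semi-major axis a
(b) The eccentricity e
rₚ = 95.02 Mm = 9.502 × 10^7 m
rₐ = 1.081 Gm = 1.081 × 10^9 m
(a) a = (rₚ + rₐ)/2 = 5.8801 × 10^8 m ≈ 588 Mm
(b) e = (rₐ − rₚ)/(rₐ + rₚ) = (9.8598 × 10^8) / (1.17602 × 10^9) = 0.838404

Final answer:
(a) a = 588 Mm
(b) e = 0.8384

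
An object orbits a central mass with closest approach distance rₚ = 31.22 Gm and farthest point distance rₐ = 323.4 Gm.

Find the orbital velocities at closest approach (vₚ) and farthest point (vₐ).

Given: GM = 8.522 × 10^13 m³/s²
rₚ = 31.22 Gm = 3.122 × 10^10 m
rₐ = 323.4 Gm = 3.234 × 10^11 m
GM = 8.522 × 10^13 m³/s²
a = (rₚ + rₐ)/2 = 1.7731 × 10^11 m
Vis-viva: v² = GM (2/r − 1/a)
vₚ² = 8.522 × 10^13 × (6.40615 × 10^-11 − 5.63984 × 10^-12) = 4978.69 m²/s²
vₚ = 70.5599 m/s ≈ 70.56 m/s
vₐ² = 8.522 × 10^13 × (6.18429 × 10^-12 − 5.63984 × 10^-12) = 46.3982 m²/s²
vₐ = 6.81162 m/s ≈ 6.812 m/s

Final answer: vₚ = 70.56 m/s, vₐ = 6.812 m/s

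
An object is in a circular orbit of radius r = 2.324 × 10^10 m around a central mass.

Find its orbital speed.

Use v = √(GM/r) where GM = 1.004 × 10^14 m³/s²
r = 2.324 × 10^10 m
GM = 1.004 × 10^14 m³/s²
GM/r = (1.004 × 10^14) / (2.324 × 10^10) = 4320.14 m²/s²
v = √(GM/r) = 65.7278 m/s ≈ 65.73 m/s

Final answer: 65.73 m/s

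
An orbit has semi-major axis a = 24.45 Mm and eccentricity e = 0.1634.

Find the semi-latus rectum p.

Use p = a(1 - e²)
a = 24.45 Mm = 2.445 × 10^7 m
e = 0.1634,  e² = 0.0266996,  1 − e² = 0.9733
p = a(1 − e²) = 2.445 × 10^7 m × 0.9733 = 2.37972 × 10^7 m ≈ 23.8 Mm

Final answer: p = 23.8 Mm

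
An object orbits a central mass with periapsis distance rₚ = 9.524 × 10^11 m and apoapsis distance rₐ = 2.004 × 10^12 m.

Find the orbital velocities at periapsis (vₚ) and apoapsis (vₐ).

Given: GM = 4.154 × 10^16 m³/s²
rₚ = 9.524 × 10^11 m
rₐ = 2.004 × 10^12 m
GM = 4.154 × 10^16 m³/s²
a = (rₚ + rₐ)/2 = 1.4782 × 10^12 m
Vis-viva: v² = GM (2/r − 1/a)
vₚ² = 4.154 × 10^16 × (2.09996 × 10^-12 − 6.76498 × 10^-13) = 59130.5 m²/s²
vₚ = 243.168 m/s ≈ 243.2 m/s
vₐ² = 4.154 × 10^16 × (9.98004 × 10^-13 − 6.76498 × 10^-13) = 13355.3 m²/s²
vₐ = 115.565 m/s ≈ 115.6 m/s

Final answer: vₚ = 243.2 m/s, vₐ = 115.6 m/s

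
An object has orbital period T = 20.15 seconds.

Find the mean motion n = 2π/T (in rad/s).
T = 20.15 seconds
n = 2π / 20.15 s = 0.311821 rad/s ≈ 0.3118 rad/s

Final answer: n = 0.3118 rad/s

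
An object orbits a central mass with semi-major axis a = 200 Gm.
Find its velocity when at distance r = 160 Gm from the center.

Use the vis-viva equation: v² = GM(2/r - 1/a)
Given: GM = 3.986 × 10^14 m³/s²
a = 200 Gm = 2 × 10^11 m
r = 160 Gm = 1.6 × 10^11 m
GM = 3.986 × 10^14 m³/s²
2/r − 1/a = 1.25 × 10^-11 − 5 × 10^-12 = 7.5 × 10^-12 m⁻¹
v² = GM (2/r − 1/a) = 2989.5 m²/s²
v = 54.6763 m/s ≈ 54.68 m/s

Final answer: 54.68 m/s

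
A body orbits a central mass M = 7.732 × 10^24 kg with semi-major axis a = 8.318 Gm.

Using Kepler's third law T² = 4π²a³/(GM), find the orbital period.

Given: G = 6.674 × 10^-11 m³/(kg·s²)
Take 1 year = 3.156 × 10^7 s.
M = 7.732 × 10^24 kg
GM = G × M = 6.674 × 10^-11 × 7.732 × 10^24 = 5.16034 × 10^14 m³/s²
a = 8.318 Gm = 8.318 × 10^9 m
a³ = 5.75515 × 10^29 m³
T = 2π √(a³/GM) = 2π √((5.75515 × 10^29) / (5.16034 × 10^14)) = 2π × 3.33956 × 10^7 s
T = 2.09831 × 10^8 s ≈ 6.649 years

Final answer: 6.649 years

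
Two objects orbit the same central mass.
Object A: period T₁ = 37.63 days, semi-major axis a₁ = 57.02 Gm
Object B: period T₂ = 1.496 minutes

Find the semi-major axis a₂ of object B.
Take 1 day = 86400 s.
T₁ = 37.63 days = 3.25123 × 10^6 s
T₂ = 1.496 minutes = 89.76 s
a₁ = 57.02 Gm = 5.702 × 10^10 m
Kepler's third law: (T₂/T₁)² = (a₂/a₁)³  ⇒  a₂ = a₁ (T₂/T₁)^(2/3)
T₂/T₁ = 2.7608 × 10^-5
(T₂/T₁)^(2/3) = 0.000913461
a₂ = 5.702 × 10^10 m × 0.000913461 = 5.20855 × 10^7 m ≈ 52.09 Mm

Final answer: a₂ = 52.09 Mm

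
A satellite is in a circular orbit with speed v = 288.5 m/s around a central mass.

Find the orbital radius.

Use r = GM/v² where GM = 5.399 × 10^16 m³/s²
v = 288.5 m/s
GM = 5.399 × 10^16 m³/s²
v² = 83232.2 m²/s²
r = GM/v² = (5.399 × 10^16) / 83232.2 = 6.48667 × 10^11 m ≈ 6.487 × 10^11 m

Final answer: 6.487 × 10^11 m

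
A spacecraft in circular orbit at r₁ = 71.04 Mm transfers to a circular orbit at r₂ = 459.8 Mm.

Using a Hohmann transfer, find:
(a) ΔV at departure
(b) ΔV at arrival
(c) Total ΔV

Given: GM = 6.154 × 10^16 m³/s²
r₁ = 71.04 Mm = 7.104 × 10^7 m
r₂ = 459.8 Mm = 4.598 × 10^8 m
GM = 6.154 × 10^16 m³/s²
Transfer ellipse: a_t = (r₁ + r₂)/2 = 2.6542 × 10^8 m
Circular speed at r₁: v₁ = √(GM/r₁) = 29432.5 m/s
Transfer speed at r₁ (periapsis): v₁ₜ = √(GM(2/r₁ − 1/a_t)) = 38738.7 m/s
(a) ΔV₁ = v₁ₜ − v₁ = 9306.18 m/s ≈ 9.306 km/s
Circular speed at r₂: v₂ = √(GM/r₂) = 11569 m/s
Transfer speed at r₂ (apoapsis): v₂ₜ = √(GM(2/r₂ − 1/a_t)) = 5985.2 m/s
(b) ΔV₂ = v₂ − v₂ₜ = 5583.76 m/s ≈ 5.584 km/s
(c) ΔV_total = ΔV₁ + ΔV₂ = 14889.9 m/s ≈ 14.89 km/s

Final answer:
(a) ΔV₁ = 9.306 km/s
(b) ΔV₂ = 5.584 km/s
(c) ΔV_total = 14.89 km/s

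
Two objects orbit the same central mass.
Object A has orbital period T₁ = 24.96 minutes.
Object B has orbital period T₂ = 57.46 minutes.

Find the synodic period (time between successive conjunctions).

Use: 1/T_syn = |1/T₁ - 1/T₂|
T₁ = 24.96 minutes = 1497.6 s
T₂ = 57.46 minutes = 3447.6 s
1/T₁ = 0.000667735 s⁻¹
1/T₂ = 0.000290057 s⁻¹
|1/T₁ − 1/T₂| = 0.000377678 s⁻¹
T_syn = 1 / |1/T₁ − 1/T₂| = 2647.76 s ≈ 44.13 minutes

Final answer: T_syn = 44.13 minutes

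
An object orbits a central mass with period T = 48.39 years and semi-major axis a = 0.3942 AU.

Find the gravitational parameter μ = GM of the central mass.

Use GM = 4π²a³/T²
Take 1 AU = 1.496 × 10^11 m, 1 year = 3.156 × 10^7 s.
T = 48.39 years = 1.52719 × 10^9 s
a = 0.3942 AU = 5.89723 × 10^10 m
a³ = 2.0509 × 10^32 m³
T² = 2.3323 × 10^18 s²
GM = 4π² × (2.0509 × 10^32) / (2.3323 × 10^18) = 3.47152 × 10^15 m³/s²
GM ≈ 3.472 × 10^15 m³/s²

Final answer: GM = 3.472 × 10^15 m³/s²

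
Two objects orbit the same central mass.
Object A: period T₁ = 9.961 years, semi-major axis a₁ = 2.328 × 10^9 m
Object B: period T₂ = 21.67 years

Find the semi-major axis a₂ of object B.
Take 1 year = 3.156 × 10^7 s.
T₁ = 9.961 years = 3.14369 × 10^8 s
T₂ = 21.67 years = 6.83905 × 10^8 s
a₁ = 2.328 × 10^9 m
Kepler's third law: (T₂/T₁)² = (a₂/a₁)³  ⇒  a₂ = a₁ (T₂/T₁)^(2/3)
T₂/T₁ = 2.17548
(T₂/T₁)^(2/3) = 1.67895
a₂ = 2.328 × 10^9 m × 1.67895 = 3.90859 × 10^9 m ≈ 3.909 × 10^9 m

Final answer: a₂ = 3.909 × 10^9 m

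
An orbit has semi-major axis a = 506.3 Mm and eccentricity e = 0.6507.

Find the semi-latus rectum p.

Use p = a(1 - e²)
a = 506.3 Mm = 5.063 × 10^8 m
e = 0.6507,  e² = 0.42341,  1 − e² = 0.57659
p = a(1 − e²) = 5.063 × 10^8 m × 0.57659 = 2.91927 × 10^8 m ≈ 291.9 Mm

Final answer: p = 291.9 Mm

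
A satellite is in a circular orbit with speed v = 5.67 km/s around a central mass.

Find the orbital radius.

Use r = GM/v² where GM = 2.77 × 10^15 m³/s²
v = 5.67 km/s = 5670 m/s
GM = 2.77 × 10^15 m³/s²
v² = 3.21489 × 10^7 m²/s²
r = GM/v² = (2.77 × 10^15) / (3.21489 × 10^7) = 8.61616 × 10^7 m ≈ 86.16 Mm

Final answer: 86.16 Mm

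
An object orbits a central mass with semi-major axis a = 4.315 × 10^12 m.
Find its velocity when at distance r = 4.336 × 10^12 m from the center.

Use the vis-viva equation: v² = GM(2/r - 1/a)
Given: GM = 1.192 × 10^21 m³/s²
a = 4.315 × 10^12 m
r = 4.336 × 10^12 m
GM = 1.192 × 10^21 m³/s²
2/r − 1/a = 4.61255 × 10^-13 − 2.3175 × 10^-13 = 2.29505 × 10^-13 m⁻¹
v² = GM (2/r − 1/a) = 2.7357 × 10^8 m²/s²
v = 16539.9 m/s ≈ 16.54 km/s

Final answer: 16.54 km/s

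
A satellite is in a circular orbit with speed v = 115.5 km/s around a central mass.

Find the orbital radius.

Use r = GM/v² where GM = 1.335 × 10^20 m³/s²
v = 115.5 km/s = 115500 m/s
GM = 1.335 × 10^20 m³/s²
v² = 1.33402 × 10^10 m²/s²
r = GM/v² = (1.335 × 10^20) / (1.33402 × 10^10) = 1.00073 × 10^10 m ≈ 10.01 Gm

Final answer: 10.01 Gm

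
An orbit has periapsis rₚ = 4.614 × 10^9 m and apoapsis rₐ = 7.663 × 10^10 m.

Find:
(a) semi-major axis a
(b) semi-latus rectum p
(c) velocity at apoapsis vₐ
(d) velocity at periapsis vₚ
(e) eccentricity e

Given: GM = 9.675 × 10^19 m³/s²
rₚ = 4.614 × 10^9 m
rₐ = 7.663 × 10^10 m
GM = 9.675 × 10^19 m³/s²
a = (rₚ + rₐ)/2 = 4.0622 × 10^10 m
e = (rₐ − rₚ)/(rₐ + rₚ) = (7.2016 × 10^10) / (8.1244 × 10^10) = 0.886416
(a) a = 4.0622 × 10^10 m ≈ 4.062 × 10^10 m
(b) 1 − e² = 0.214266;  p = a(1 − e²) = 4.0622 × 10^10 × 0.214266 = 8.70392 × 10^9 m ≈ 8.704 × 10^9 m
(c) vₐ² = GM (2/rₐ − 1/a) = 9.675 × 10^19 × (2.60994 × 10^-11 − 2.46172 × 10^-11) = 1.43406 × 10^8 m²/s²;  vₐ = 11975.2 m/s ≈ 11.98 km/s
(d) vₚ² = GM (2/rₚ − 1/a) = 9.675 × 10^19 × (4.33463 × 10^-10 − 2.46172 × 10^-11) = 3.95559 × 10^10 m²/s²;  vₚ = 198887 m/s ≈ 198.9 km/s
(e) e = 0.886416 ≈ 0.8864

Final answer:
(a) semi-major axis a = 4.062 × 10^10 m
(b) semi-latus rectum p = 8.704 × 10^9 m
(c) velocity at apoapsis vₐ = 11.98 km/s
(d) velocity at periapsis vₚ = 198.9 km/s
(e) eccentricity e = 0.8864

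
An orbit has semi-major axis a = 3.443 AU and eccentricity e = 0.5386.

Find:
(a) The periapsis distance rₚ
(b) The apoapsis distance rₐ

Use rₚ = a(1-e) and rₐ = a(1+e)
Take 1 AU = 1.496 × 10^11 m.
a = 3.443 AU = 5.15073 × 10^11 m
e = 0.5386:  1 − e = 0.4614,  1 + e = 1.5386
(a) rₚ = a(1 − e) = 5.15073 × 10^11 m × 0.4614 = 2.37655 × 10^11 m ≈ 1.589 AU
(b) rₐ = a(1 + e) = 5.15073 × 10^11 m × 1.5386 = 7.92491 × 10^11 m ≈ 5.297 AU

Final answer:
(a) rₚ = 1.589 AU
(b) rₐ = 5.297 AU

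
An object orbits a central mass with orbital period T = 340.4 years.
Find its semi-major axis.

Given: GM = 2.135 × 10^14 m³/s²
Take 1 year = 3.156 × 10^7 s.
T = 340.4 years = 1.0743 × 10^10 s
GM = 2.135 × 10^14 m³/s²
Kepler's third law: a³ = GM T² / (4π²)
T² = 1.15413 × 10^20 s²
a³ = (2.135 × 10^14) × (1.15413 × 10^20) / (4π²) = 6.24153 × 10^32 m³
a = (a³)^(1/3) = 8.54602 × 10^10 m ≈ 85.46 Gm

Final answer: 85.46 Gm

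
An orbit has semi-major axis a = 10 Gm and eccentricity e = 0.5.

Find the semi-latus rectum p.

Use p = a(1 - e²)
a = 10 Gm = 1 × 10^10 m
e = 0.5,  e² = 0.25,  1 − e² = 0.75
p = a(1 − e²) = 1 × 10^10 m × 0.75 = 7.5 × 10^9 m ≈ 7.5 Gm

Final answer: p = 7.5 Gm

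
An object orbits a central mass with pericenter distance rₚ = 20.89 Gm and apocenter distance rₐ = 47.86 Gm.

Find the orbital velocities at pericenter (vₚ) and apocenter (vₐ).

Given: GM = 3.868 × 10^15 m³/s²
rₚ = 20.89 Gm = 2.089 × 10^10 m
rₐ = 47.86 Gm = 4.786 × 10^10 m
GM = 3.868 × 10^15 m³/s²
a = (rₚ + rₐ)/2 = 3.4375 × 10^10 m
Vis-viva: v² = GM (2/r − 1/a)
vₚ² = 3.868 × 10^15 × (9.57396 × 10^-11 − 2.90909 × 10^-11) = 257797 m²/s²
vₚ = 507.737 m/s ≈ 507.7 m/s
vₐ² = 3.868 × 10^15 × (4.17885 × 10^-11 − 2.90909 × 10^-11) = 49114.5 m²/s²
vₐ = 221.618 m/s ≈ 221.6 m/s

Final answer: vₚ = 507.7 m/s, vₐ = 221.6 m/s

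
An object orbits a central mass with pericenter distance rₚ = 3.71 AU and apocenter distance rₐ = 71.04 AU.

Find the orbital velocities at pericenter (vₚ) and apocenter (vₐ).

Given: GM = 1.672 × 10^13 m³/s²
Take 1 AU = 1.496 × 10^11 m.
rₚ = 3.71 AU = 5.55016 × 10^11 m
rₐ = 71.04 AU = 1.06276 × 10^13 m
GM = 1.672 × 10^13 m³/s²
a = (rₚ + rₐ)/2 = 5.5913 × 10^12 m
Vis-viva: v² = GM (2/r − 1/a)
vₚ² = 1.672 × 10^13 × (3.6035 × 10^-12 − 1.78849 × 10^-13) = 57.2602 m²/s²
vₚ = 7.56704 m/s ≈ 7.567 m/s
vₐ² = 1.672 × 10^13 × (1.8819 × 10^-13 − 1.78849 × 10^-13) = 0.156169 m²/s²
vₐ = 0.395182 m/s ≈ 0.3952 m/s

Final answer: vₚ = 7.567 m/s, vₐ = 0.3952 m/s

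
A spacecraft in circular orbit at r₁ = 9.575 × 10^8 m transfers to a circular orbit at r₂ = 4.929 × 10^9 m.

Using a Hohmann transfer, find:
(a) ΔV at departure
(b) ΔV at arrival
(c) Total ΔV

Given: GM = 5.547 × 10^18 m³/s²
r₁ = 9.575 × 10^8 m
r₂ = 4.929 × 10^9 m
GM = 5.547 × 10^18 m³/s²
Transfer ellipse: a_t = (r₁ + r₂)/2 = 2.94325 × 10^9 m
Circular speed at r₁: v₁ = √(GM/r₁) = 76113.1 m/s
Transfer speed at r₁ (periapsis): v₁ₜ = √(GM(2/r₁ − 1/a_t)) = 98497.6 m/s
(a) ΔV₁ = v₁ₜ − v₁ = 22384.4 m/s ≈ 22.38 km/s
Circular speed at r₂: v₂ = √(GM/r₂) = 33546.7 m/s
Transfer speed at r₂ (apoapsis): v₂ₜ = √(GM(2/r₂ − 1/a_t)) = 19134 m/s
(b) ΔV₂ = v₂ − v₂ₜ = 14412.7 m/s ≈ 14.41 km/s
(c) ΔV_total = ΔV₁ + ΔV₂ = 36797.1 m/s ≈ 36.8 km/s

Final answer:
(a) ΔV₁ = 22.38 km/s
(b) ΔV₂ = 14.41 km/s
(c) ΔV_total = 36.8 km/s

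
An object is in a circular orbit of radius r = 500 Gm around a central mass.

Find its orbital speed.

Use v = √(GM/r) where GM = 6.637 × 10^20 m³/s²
r = 500 Gm = 5 × 10^11 m
GM = 6.637 × 10^20 m³/s²
GM/r = (6.637 × 10^20) / (5 × 10^11) = 1.3274 × 10^9 m²/s²
v = √(GM/r) = 36433.5 m/s ≈ 36.43 km/s

Final answer: 36.43 km/s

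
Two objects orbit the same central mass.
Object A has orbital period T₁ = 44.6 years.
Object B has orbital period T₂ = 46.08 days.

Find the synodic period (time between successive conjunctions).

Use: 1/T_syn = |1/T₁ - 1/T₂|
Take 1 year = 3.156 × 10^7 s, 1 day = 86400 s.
T₁ = 44.6 years = 1.40758 × 10^9 s
T₂ = 46.08 days = 3.98131 × 10^6 s
1/T₁ = 7.10441 × 10^-10 s⁻¹
1/T₂ = 2.51173 × 10^-7 s⁻¹
|1/T₁ − 1/T₂| = 2.50463 × 10^-7 s⁻¹
T_syn = 1 / |1/T₁ − 1/T₂| = 3.99261 × 10^6 s ≈ 46.21 days

Final answer: T_syn = 46.21 days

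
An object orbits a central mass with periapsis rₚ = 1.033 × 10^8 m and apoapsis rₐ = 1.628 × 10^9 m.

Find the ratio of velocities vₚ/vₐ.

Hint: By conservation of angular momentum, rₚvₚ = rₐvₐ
rₚ = 1.033 × 10^8 m
rₐ = 1.628 × 10^9 m
rₚvₚ = rₐvₐ  ⇒  vₚ/vₐ = rₐ/rₚ
vₚ/vₐ = (1.628 × 10^9) / (1.033 × 10^8) = 15.7599

Final answer: vₚ/vₐ = 15.76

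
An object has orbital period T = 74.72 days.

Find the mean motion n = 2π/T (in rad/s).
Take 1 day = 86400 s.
T = 74.72 days = 6.45581 × 10^6 s
n = 2π / (6.45581 × 10^6 s) = 9.73261 × 10^-7 rad/s ≈ 9.733 × 10^-7 rad/s

Final answer: n = 9.733 × 10^-7 rad/s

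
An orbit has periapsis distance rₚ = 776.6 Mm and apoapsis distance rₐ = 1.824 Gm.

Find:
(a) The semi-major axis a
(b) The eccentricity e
rₚ = 776.6 Mm = 7.766 × 10^8 m
rₐ = 1.824 Gm = 1.824 × 10^9 m
(a) a = (rₚ + rₐ)/2 = 1.3003 × 10^9 m ≈ 1.3 Gm
(b) e = (rₐ − rₚ)/(rₐ + rₚ) = (1.0474 × 10^9) / (2.6006 × 10^9) = 0.402753

Final answer:
(a) a = 1.3 Gm
(b) e = 0.4028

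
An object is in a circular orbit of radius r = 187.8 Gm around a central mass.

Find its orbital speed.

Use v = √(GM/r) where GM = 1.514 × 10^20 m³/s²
r = 187.8 Gm = 1.878 × 10^11 m
GM = 1.514 × 10^20 m³/s²
GM/r = (1.514 × 10^20) / (1.878 × 10^11) = 8.06177 × 10^8 m²/s²
v = √(GM/r) = 28393.3 m/s ≈ 28.39 km/s

Final answer: 28.39 km/s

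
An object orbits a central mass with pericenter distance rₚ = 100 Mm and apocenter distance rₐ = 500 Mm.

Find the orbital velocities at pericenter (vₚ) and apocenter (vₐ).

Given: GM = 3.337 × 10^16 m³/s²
rₚ = 100 Mm = 1 × 10^8 m
rₐ = 500 Mm = 5 × 10^8 m
GM = 3.337 × 10^16 m³/s²
a = (rₚ + rₐ)/2 = 3 × 10^8 m
Vis-viva: v² = GM (2/r − 1/a)
vₚ² = 3.337 × 10^16 × (2 × 10^-8 − 3.33333 × 10^-9) = 5.56167 × 10^8 m²/s²
vₚ = 23583.2 m/s ≈ 23.58 km/s
vₐ² = 3.337 × 10^16 × (4 × 10^-9 − 3.33333 × 10^-9) = 2.22467 × 10^7 m²/s²
vₐ = 4716.64 m/s ≈ 4.717 km/s

Final answer: vₚ = 23.58 km/s, vₐ = 4.717 km/s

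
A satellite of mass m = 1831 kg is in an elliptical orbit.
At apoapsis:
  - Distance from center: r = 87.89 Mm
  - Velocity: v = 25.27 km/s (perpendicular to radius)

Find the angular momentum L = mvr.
r = 87.89 Mm = 8.789 × 10^7 m
v = 25.27 km/s = 25270 m/s
vr = 25270 × 8.789 × 10^7 = 2.22098 × 10^12 m²/s
L = m × vr = 1831 × 2.22098 × 10^12 = 4.06661 × 10^15 kg·m²/s ≈ 4.067 × 10^15 kg·m²/s

Final answer: L = 4.067 × 10^15 kg·m²/s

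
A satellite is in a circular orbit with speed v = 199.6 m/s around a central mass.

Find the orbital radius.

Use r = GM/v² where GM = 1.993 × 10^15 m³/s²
v = 199.6 m/s
GM = 1.993 × 10^15 m³/s²
v² = 39840.2 m²/s²
r = GM/v² = (1.993 × 10^15) / 39840.2 = 5.00249 × 10^10 m ≈ 50.02 Gm

Final answer: 50.02 Gm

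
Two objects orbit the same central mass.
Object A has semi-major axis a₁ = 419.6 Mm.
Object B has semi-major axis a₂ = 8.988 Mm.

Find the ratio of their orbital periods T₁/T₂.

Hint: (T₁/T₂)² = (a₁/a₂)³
a₁ = 419.6 Mm = 4.196 × 10^8 m
a₂ = 8.988 Mm = 8.988 × 10^6 m
a₁/a₂ = 46.6845
T₁/T₂ = (a₁/a₂)^(3/2) = (46.6845)^1.5 = 318.976

Final answer: T₁/T₂ = 319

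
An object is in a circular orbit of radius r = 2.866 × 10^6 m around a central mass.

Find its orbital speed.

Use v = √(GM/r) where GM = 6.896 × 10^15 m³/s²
r = 2.866 × 10^6 m
GM = 6.896 × 10^15 m³/s²
GM/r = (6.896 × 10^15) / (2.866 × 10^6) = 2.40614 × 10^9 m²/s²
v = √(GM/r) = 49052.4 m/s ≈ 49.05 km/s

Final answer: 49.05 km/s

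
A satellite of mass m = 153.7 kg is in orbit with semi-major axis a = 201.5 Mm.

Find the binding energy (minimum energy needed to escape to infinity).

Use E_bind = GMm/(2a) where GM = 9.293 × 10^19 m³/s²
a = 201.5 Mm = 2.015 × 10^8 m
GM = 9.293 × 10^19 m³/s²
m = 153.7 kg
GMm = 9.293 × 10^19 × 153.7 = 1.42833 × 10^22 m³·kg/s²
2a = 4.03 × 10^8 m
E_bind = GMm/(2a) = 3.54425 × 10^13 J ≈ 35.44 TJ

Final answer: 35.44 TJ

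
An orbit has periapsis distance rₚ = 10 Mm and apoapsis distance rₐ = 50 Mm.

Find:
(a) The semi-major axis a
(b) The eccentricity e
rₚ = 10 Mm = 1 × 10^7 m
rₐ = 50 Mm = 5 × 10^7 m
(a) a = (rₚ + rₐ)/2 = 3 × 10^7 m ≈ 30 Mm
(b) e = (rₐ − rₚ)/(rₐ + rₚ) = (4 × 10^7) / (6 × 10^7) = 0.666667

Final answer:
(a) a = 30 Mm
(b) e = 0.6667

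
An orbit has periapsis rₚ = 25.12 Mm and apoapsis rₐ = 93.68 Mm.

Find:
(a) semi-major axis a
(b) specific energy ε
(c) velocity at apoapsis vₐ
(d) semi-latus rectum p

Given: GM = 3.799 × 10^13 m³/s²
rₚ = 25.12 Mm = 2.512 × 10^7 m
rₐ = 93.68 Mm = 9.368 × 10^7 m
GM = 3.799 × 10^13 m³/s²
a = (rₚ + rₐ)/2 = 5.94 × 10^7 m
e = (rₐ − rₚ)/(rₐ + rₚ) = (6.856 × 10^7) / (1.188 × 10^8) = 0.577104
(a) a = 5.94 × 10^7 m ≈ 59.4 Mm
(b) 2a = 1.188 × 10^8 m;  ε = −GM/(2a) = -319781 J/kg ≈ -319.8 kJ/kg
(c) vₐ² = GM (2/rₐ − 1/a) = 3.799 × 10^13 × (2.13493 × 10^-8 − 1.6835 × 10^-8) = 171497 m²/s²;  vₐ = 414.122 m/s ≈ 414.1 m/s
(d) 1 − e² = 0.666951;  p = a(1 − e²) = 5.94 × 10^7 × 0.666951 = 3.96169 × 10^7 m ≈ 39.62 Mm

Final answer:
(a) semi-major axis a = 59.4 Mm
(b) specific energy ε = -319.8 kJ/kg
(c) velocity at apoapsis vₐ = 414.1 m/s
(d) semi-latus rectum p = 39.62 Mm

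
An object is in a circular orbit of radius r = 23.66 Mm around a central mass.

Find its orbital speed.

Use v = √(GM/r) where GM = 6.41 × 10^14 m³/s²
r = 23.66 Mm = 2.366 × 10^7 m
GM = 6.41 × 10^14 m³/s²
GM/r = (6.41 × 10^14) / (2.366 × 10^7) = 2.70921 × 10^7 m²/s²
v = √(GM/r) = 5205.01 m/s ≈ 5.205 km/s

Final answer: 5.205 km/s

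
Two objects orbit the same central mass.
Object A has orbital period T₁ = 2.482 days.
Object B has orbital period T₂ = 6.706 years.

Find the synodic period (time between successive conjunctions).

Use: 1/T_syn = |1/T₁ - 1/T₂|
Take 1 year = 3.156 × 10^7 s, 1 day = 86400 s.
T₁ = 2.482 days = 214445 s
T₂ = 6.706 years = 2.11641 × 10^8 s
1/T₁ = 4.6632 × 10^-6 s⁻¹
1/T₂ = 4.72497 × 10^-9 s⁻¹
|1/T₁ − 1/T₂| = 4.65848 × 10^-6 s⁻¹
T_syn = 1 / |1/T₁ − 1/T₂| = 214662 s ≈ 2.485 days

Final answer: T_syn = 2.485 days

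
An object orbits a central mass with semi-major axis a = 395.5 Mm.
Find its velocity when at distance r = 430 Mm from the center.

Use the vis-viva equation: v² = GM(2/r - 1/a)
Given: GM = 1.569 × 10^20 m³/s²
a = 395.5 Mm = 3.955 × 10^8 m
r = 430 Mm = 4.3 × 10^8 m
GM = 1.569 × 10^20 m³/s²
2/r − 1/a = 4.65116 × 10^-9 − 2.52845 × 10^-9 = 2.12272 × 10^-9 m⁻¹
v² = GM (2/r − 1/a) = 3.33054 × 10^11 m²/s²
v = 577109 m/s ≈ 577.1 km/s

Final answer: 577.1 km/s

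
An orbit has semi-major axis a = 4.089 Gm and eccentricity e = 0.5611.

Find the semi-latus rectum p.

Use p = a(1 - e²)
a = 4.089 Gm = 4.089 × 10^9 m
e = 0.5611,  e² = 0.314833,  1 − e² = 0.685167
p = a(1 − e²) = 4.089 × 10^9 m × 0.685167 = 2.80165 × 10^9 m ≈ 2.802 Gm

Final answer: p = 2.802 Gm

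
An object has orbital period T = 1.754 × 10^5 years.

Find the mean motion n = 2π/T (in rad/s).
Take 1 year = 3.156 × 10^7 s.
T = 1.754 × 10^5 years = 5.53562 × 10^12 s
n = 2π / (5.53562 × 10^12 s) = 1.13505 × 10^-12 rad/s ≈ 1.135 × 10^-12 rad/s

Final answer: n = 1.135 × 10^-12 rad/s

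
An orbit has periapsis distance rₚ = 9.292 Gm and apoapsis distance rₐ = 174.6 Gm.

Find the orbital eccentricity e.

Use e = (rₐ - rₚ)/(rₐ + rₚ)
rₚ = 9.292 Gm = 9.292 × 10^9 m
rₐ = 174.6 Gm = 1.746 × 10^11 m
rₐ − rₚ = 1.65308 × 10^11 m
rₐ + rₚ = 1.83892 × 10^11 m
e = (rₐ − rₚ)/(rₐ + rₚ) = 0.898941

Final answer: e = 0.8989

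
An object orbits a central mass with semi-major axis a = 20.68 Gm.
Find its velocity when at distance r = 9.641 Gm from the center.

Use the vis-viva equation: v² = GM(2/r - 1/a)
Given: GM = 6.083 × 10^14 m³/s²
a = 20.68 Gm = 2.068 × 10^10 m
r = 9.641 Gm = 9.641 × 10^9 m
GM = 6.083 × 10^14 m³/s²
2/r − 1/a = 2.07447 × 10^-10 − 4.83559 × 10^-11 = 1.59091 × 10^-10 m⁻¹
v² = GM (2/r − 1/a) = 96775.3 m²/s²
v = 311.087 m/s ≈ 311.1 m/s

Final answer: 311.1 m/s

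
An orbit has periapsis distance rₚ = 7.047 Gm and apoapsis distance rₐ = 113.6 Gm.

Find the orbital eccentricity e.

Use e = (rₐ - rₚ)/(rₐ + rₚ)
rₚ = 7.047 Gm = 7.047 × 10^9 m
rₐ = 113.6 Gm = 1.136 × 10^11 m
rₐ − rₚ = 1.06553 × 10^11 m
rₐ + rₚ = 1.20647 × 10^11 m
e = (rₐ − rₚ)/(rₐ + rₚ) = 0.88318

Final answer: e = 0.8832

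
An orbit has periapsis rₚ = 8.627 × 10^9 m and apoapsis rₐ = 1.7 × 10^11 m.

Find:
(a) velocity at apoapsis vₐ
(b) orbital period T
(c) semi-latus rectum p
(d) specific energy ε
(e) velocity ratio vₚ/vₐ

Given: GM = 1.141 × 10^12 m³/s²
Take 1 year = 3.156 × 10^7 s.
rₚ = 8.627 × 10^9 m
rₐ = 1.7 × 10^11 m
GM = 1.141 × 10^12 m³/s²
a = (rₚ + rₐ)/2 = 8.93135 × 10^10 m
e = (rₐ − rₚ)/(rₐ + rₚ) = (1.61373 × 10^11) / (1.78627 × 10^11) = 0.903408
(a) vₐ² = GM (2/rₐ − 1/a) = 1.141 × 10^12 × (1.17647 × 10^-11 − 1.11965 × 10^-11) = 0.648305 m²/s²;  vₐ = 0.805174 m/s ≈ 0.8052 m/s
(b) a³ = 7.12445 × 10^32 m³;  T = 2π √(a³/GM) = 2π × 2.49881 × 10^10 s = 1.57005 × 10^11 s ≈ 4975 years
(c) 1 − e² = 0.183855;  p = a(1 − e²) = 8.93135 × 10^10 × 0.183855 = 1.64207 × 10^10 m ≈ 1.642 × 10^10 m
(d) 2a = 1.78627 × 10^11 m;  ε = −GM/(2a) = -6.38761 J/kg ≈ -6.388 J/kg
(e) vₚ/vₐ = rₐ/rₚ (angular momentum) = (1.7 × 10^11) / (8.627 × 10^9) = 19.7056 ≈ 19.71

Final answer:
(a) velocity at apoapsis vₐ = 0.8052 m/s
(b) orbital period T = 4975 years
(c) semi-latus rectum p = 1.642 × 10^10 m
(d) specific energy ε = -6.388 J/kg
(e) velocity ratio vₚ/vₐ = 19.71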